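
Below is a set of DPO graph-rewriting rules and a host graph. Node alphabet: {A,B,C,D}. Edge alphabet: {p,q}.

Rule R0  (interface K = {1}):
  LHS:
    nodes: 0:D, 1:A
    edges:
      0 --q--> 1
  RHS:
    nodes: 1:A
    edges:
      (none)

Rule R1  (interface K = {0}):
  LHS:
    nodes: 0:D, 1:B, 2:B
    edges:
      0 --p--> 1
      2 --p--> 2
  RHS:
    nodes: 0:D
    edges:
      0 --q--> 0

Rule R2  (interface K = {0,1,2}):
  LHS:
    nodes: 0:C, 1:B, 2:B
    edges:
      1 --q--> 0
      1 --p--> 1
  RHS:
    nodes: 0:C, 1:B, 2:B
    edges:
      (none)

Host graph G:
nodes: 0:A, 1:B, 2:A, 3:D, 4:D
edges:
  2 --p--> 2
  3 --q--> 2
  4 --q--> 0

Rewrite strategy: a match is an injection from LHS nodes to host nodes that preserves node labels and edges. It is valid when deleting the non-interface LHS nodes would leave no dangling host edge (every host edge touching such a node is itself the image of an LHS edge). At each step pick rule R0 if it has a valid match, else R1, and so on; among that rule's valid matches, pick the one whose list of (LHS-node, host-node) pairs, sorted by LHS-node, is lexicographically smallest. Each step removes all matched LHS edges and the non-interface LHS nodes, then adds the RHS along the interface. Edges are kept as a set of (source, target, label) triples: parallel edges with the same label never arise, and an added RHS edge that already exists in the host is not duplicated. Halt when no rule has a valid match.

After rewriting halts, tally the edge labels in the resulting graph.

Answer: p:1

Derivation:
start.  V:5 E:3  edges: 2-p->2 3-q->2 4-q->0
1. fire R0 via {0↦3, 1↦2}  →  V:4 E:2  edges: 2-p->2 4-q->0
2. fire R0 via {0↦4, 1↦0}  →  V:3 E:1  edges: 2-p->2
halt: no rule applies after step 2
NF edges: [(2, 2, 'p')]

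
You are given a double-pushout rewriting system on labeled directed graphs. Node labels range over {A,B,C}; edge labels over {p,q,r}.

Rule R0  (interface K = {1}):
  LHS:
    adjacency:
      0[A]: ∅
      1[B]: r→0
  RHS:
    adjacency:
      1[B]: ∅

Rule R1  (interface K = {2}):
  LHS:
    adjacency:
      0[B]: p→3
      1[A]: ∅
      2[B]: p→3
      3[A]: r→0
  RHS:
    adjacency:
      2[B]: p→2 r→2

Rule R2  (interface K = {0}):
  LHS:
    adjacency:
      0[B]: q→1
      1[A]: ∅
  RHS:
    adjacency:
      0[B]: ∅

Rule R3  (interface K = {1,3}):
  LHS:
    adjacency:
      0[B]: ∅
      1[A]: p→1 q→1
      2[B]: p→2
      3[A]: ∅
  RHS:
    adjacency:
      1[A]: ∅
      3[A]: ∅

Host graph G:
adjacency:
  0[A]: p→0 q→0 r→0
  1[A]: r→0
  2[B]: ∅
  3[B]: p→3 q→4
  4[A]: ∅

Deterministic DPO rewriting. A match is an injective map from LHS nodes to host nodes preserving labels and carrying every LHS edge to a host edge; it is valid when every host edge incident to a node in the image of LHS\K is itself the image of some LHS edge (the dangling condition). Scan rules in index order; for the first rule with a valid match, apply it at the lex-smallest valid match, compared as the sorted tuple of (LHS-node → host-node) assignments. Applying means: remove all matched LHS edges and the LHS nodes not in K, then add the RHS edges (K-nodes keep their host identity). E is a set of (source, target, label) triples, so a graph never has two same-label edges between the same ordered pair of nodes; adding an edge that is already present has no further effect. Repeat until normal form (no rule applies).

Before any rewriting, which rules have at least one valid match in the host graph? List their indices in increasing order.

R0: no valid match — LHS pattern not found
R1: no valid match — LHS pattern not found
R2: 1 valid match — {0↦3, 1↦4}
R3: no valid match — 2 raw matches, all fail dangling condition

Answer: [R2]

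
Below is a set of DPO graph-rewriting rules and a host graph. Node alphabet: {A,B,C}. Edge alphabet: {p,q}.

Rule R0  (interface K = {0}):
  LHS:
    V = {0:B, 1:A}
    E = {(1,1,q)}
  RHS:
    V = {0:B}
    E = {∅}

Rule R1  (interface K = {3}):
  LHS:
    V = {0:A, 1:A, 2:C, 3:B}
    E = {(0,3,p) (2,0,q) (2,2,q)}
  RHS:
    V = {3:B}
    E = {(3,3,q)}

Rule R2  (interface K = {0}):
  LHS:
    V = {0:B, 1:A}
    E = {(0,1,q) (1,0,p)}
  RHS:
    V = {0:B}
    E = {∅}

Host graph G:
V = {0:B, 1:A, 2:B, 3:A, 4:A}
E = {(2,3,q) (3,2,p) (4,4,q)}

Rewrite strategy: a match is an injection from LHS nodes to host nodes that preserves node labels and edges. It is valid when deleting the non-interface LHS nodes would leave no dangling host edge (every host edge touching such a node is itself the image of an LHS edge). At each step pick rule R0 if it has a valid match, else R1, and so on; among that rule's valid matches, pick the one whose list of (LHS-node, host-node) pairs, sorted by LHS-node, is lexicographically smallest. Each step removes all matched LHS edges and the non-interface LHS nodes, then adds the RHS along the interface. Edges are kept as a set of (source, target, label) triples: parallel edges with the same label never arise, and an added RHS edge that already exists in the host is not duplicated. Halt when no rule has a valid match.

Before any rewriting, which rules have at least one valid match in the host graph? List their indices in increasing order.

Answer: [R0,R2]

Rewrite trace:
R0: 2 valid matches — {0↦0, 1↦4}, {0↦2, 1↦4}
R1: no valid match — LHS pattern not found
R2: 1 valid match — {0↦2, 1↦3}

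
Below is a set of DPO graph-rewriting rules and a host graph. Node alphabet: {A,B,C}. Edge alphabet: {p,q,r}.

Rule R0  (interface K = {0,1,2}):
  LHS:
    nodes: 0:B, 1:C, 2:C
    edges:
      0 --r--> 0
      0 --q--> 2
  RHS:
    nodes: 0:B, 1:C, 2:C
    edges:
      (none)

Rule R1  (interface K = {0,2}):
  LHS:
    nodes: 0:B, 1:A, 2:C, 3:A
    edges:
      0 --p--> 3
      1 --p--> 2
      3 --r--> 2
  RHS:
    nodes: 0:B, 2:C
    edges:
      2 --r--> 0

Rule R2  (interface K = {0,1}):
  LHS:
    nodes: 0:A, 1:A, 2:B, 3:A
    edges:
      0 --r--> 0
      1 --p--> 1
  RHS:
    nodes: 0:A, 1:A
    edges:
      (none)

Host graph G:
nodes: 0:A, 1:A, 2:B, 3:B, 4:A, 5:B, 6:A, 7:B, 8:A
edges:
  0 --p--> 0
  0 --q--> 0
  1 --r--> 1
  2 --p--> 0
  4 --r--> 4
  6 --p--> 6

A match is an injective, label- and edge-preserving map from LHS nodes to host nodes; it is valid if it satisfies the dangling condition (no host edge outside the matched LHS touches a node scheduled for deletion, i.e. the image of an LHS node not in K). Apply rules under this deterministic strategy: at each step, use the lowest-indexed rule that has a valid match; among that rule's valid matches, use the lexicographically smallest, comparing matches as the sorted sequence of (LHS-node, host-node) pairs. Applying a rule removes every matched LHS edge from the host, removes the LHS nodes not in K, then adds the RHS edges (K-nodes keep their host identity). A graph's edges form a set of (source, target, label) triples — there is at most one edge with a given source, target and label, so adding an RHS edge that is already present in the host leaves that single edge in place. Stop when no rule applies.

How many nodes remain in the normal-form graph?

Answer: 5

Rewrite trace:
[0] host  ⇒  9 nodes, 6 edges  {0-p->0 0-q->0 1-r->1 2-p->0 4-r->4 6-p->6}
[1] R2 @ {0↦1, 1↦0, 2↦3, 3↦8}  ⇒  7 nodes, 4 edges  {0-q->0 2-p->0 4-r->4 6-p->6}
[2] R2 @ {0↦4, 1↦6, 2↦5, 3↦1}  ⇒  5 nodes, 2 edges  {0-q->0 2-p->0}
final graph: no rule applies after step 2
NF nodes: {0:A, 2:B, 4:A, 6:A, 7:B}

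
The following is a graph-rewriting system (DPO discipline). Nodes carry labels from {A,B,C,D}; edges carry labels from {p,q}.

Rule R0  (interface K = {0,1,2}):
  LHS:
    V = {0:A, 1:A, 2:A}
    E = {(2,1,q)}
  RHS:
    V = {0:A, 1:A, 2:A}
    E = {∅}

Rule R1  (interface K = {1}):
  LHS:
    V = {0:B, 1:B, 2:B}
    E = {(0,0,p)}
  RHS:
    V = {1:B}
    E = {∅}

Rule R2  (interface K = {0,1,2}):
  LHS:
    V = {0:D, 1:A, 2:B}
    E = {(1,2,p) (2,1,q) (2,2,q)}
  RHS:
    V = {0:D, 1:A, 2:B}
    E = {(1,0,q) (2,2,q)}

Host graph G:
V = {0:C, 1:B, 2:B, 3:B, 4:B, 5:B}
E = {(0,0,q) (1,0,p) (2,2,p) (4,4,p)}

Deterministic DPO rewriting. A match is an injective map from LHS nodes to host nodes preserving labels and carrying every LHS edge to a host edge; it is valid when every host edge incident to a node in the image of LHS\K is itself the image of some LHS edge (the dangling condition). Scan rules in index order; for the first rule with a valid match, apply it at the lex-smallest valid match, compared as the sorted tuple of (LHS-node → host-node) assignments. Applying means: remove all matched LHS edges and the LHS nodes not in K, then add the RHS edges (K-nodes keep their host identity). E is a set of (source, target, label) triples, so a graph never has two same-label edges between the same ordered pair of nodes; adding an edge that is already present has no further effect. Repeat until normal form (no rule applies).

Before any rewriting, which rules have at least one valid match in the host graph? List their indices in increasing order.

R0: no valid match — LHS pattern not found
R1: 12 valid matches — {0↦2, 1↦1, 2↦3}, {0↦2, 1↦1, 2↦5}, {0↦2, 1↦3, 2↦5} (+9 more)
R2: no valid match — LHS pattern not found

Answer: [R1]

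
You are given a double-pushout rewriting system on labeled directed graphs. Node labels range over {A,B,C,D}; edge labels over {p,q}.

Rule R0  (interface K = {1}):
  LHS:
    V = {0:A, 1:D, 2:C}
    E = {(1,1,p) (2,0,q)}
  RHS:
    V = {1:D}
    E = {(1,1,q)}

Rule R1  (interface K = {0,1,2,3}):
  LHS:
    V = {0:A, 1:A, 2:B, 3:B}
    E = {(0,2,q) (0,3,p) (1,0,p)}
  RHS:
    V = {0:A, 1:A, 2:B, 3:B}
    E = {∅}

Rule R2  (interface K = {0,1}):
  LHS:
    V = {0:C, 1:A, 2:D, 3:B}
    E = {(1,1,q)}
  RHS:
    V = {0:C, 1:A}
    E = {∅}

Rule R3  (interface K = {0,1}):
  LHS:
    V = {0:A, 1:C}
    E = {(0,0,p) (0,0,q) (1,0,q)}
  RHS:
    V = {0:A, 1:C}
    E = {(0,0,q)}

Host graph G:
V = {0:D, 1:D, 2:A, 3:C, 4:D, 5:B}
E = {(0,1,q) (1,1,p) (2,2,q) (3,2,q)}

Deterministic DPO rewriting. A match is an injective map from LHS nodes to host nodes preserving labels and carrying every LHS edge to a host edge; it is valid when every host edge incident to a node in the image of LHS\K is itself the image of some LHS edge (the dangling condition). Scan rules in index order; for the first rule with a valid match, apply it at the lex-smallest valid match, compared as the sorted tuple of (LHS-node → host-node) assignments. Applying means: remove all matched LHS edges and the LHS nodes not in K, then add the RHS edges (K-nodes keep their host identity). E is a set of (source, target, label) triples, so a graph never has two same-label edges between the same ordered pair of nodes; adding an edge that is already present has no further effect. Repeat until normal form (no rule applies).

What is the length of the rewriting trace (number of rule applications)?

[0] host  ⇒  6 nodes, 4 edges  {0-q->1 1-p->1 2-q->2 3-q->2}
[1] R2 @ {0↦3, 1↦2, 2↦4, 3↦5}  ⇒  4 nodes, 3 edges  {0-q->1 1-p->1 3-q->2}
[2] R0 @ {0↦2, 1↦1, 2↦3}  ⇒  2 nodes, 2 edges  {0-q->1 1-q->1}
final graph: no rule applies after step 2

Answer: 2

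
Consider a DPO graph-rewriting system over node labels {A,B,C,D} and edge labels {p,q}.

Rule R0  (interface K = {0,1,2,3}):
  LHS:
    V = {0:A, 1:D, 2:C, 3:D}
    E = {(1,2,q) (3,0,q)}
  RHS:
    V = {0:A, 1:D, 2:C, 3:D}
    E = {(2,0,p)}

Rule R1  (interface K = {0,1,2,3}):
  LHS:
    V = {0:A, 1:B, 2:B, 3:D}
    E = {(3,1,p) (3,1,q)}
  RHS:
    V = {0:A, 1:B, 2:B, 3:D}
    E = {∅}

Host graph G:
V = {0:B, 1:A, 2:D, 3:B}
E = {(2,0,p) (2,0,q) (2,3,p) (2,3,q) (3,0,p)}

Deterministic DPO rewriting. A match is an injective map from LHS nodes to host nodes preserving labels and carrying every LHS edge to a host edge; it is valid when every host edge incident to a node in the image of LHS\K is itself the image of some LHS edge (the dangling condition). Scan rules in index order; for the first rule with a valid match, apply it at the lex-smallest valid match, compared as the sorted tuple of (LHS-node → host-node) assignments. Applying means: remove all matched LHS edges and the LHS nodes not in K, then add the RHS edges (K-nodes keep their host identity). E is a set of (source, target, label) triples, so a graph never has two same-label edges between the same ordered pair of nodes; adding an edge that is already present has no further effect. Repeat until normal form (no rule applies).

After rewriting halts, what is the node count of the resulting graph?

Answer: 4

Derivation:
[0] host  ⇒  4 nodes, 5 edges  {2-p->0 2-q->0 2-p->3 2-q->3 3-p->0}
[1] R1 @ {0↦1, 1↦0, 2↦3, 3↦2}  ⇒  4 nodes, 3 edges  {2-p->3 2-q->3 3-p->0}
[2] R1 @ {0↦1, 1↦3, 2↦0, 3↦2}  ⇒  4 nodes, 1 edges  {3-p->0}
normal form: no rule applies after step 2
NF nodes: {0:B, 1:A, 2:D, 3:B}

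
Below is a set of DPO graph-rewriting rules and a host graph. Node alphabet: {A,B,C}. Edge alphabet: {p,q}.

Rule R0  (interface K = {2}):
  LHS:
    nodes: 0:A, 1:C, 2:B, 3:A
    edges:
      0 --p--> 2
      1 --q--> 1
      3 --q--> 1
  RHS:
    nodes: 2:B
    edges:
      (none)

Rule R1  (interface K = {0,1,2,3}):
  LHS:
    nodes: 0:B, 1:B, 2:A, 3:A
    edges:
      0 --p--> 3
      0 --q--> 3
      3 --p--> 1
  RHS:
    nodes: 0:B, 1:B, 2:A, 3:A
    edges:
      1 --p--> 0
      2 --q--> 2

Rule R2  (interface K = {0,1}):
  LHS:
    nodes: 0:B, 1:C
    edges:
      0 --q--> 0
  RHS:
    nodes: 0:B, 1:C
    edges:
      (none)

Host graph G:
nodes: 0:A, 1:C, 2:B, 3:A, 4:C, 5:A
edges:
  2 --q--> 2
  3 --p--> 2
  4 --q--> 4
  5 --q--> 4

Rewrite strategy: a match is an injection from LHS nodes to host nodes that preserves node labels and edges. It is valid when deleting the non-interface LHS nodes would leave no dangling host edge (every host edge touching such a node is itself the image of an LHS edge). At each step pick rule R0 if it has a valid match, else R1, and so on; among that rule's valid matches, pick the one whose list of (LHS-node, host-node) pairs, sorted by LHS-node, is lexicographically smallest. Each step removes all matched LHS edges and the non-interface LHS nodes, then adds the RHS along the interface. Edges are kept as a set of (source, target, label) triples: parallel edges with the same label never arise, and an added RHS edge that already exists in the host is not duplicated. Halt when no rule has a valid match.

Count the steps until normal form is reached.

[0] host  ⇒  6 nodes, 4 edges  {2-q->2 3-p->2 4-q->4 5-q->4}
[1] R0 @ {0↦3, 1↦4, 2↦2, 3↦5}  ⇒  3 nodes, 1 edges  {2-q->2}
[2] R2 @ {0↦2, 1↦1}  ⇒  3 nodes, 0 edges  {∅}
halt: no rule applies after step 2

Answer: 2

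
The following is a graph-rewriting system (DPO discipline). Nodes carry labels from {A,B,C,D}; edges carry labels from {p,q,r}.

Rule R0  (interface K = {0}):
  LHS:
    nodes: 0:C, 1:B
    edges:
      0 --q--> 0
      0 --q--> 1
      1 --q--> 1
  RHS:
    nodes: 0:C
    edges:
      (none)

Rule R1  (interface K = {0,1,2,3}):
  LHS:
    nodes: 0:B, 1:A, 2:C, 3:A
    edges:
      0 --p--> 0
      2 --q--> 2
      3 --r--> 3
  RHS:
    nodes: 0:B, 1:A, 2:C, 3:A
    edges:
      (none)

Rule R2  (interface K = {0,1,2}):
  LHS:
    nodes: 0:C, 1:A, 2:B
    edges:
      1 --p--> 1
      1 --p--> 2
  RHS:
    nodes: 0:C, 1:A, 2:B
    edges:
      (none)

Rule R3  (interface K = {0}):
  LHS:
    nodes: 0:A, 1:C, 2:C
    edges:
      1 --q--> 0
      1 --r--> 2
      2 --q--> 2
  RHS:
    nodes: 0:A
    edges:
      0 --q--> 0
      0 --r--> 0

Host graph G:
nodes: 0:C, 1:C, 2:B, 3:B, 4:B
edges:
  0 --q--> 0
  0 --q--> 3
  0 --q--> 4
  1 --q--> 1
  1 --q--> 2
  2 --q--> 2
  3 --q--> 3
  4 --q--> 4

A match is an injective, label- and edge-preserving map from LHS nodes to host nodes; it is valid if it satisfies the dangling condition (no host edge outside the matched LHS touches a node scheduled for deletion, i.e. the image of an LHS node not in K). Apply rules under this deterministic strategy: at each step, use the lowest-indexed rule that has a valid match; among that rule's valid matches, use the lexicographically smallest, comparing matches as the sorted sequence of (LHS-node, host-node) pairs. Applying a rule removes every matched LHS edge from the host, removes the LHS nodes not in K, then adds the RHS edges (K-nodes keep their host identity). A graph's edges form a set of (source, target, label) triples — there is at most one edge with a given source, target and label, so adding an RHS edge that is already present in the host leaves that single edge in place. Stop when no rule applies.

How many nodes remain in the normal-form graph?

initial: |V|=5 |E|=8  E = 0-q->0 0-q->3 0-q->4 1-q->1 1-q->2 2-q->2 3-q->3 4-q->4
step 1: apply R0 at {0↦0, 1↦3}  → |V|=4 |E|=5  E = 0-q->4 1-q->1 1-q->2 2-q->2 4-q->4
step 2: apply R0 at {0↦1, 1↦2}  → |V|=3 |E|=2  E = 0-q->4 4-q->4
halt: no rule applies after step 2
NF nodes: {0:C, 1:C, 4:B}

Answer: 3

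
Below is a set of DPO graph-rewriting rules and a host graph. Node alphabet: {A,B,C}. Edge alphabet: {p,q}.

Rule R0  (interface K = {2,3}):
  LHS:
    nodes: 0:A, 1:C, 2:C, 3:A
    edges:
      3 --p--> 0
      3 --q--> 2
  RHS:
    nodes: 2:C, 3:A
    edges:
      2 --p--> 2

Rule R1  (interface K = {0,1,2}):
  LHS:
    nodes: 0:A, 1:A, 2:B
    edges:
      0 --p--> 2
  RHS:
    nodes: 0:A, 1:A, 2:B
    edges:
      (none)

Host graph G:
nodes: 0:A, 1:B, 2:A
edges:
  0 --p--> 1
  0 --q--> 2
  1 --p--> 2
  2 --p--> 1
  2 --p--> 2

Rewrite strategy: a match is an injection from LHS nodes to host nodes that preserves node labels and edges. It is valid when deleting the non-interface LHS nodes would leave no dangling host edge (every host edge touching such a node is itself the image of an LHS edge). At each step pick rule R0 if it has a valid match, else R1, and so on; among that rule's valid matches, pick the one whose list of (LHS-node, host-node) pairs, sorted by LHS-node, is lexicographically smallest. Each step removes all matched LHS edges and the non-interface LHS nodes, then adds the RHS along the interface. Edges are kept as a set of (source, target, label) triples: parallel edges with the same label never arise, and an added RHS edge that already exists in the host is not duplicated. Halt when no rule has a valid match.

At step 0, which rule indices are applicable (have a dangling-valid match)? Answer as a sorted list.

Answer: [R1]

Rewrite trace:
R0: no valid match — LHS pattern not found
R1: 2 valid matches — {0↦0, 1↦2, 2↦1}, {0↦2, 1↦0, 2↦1}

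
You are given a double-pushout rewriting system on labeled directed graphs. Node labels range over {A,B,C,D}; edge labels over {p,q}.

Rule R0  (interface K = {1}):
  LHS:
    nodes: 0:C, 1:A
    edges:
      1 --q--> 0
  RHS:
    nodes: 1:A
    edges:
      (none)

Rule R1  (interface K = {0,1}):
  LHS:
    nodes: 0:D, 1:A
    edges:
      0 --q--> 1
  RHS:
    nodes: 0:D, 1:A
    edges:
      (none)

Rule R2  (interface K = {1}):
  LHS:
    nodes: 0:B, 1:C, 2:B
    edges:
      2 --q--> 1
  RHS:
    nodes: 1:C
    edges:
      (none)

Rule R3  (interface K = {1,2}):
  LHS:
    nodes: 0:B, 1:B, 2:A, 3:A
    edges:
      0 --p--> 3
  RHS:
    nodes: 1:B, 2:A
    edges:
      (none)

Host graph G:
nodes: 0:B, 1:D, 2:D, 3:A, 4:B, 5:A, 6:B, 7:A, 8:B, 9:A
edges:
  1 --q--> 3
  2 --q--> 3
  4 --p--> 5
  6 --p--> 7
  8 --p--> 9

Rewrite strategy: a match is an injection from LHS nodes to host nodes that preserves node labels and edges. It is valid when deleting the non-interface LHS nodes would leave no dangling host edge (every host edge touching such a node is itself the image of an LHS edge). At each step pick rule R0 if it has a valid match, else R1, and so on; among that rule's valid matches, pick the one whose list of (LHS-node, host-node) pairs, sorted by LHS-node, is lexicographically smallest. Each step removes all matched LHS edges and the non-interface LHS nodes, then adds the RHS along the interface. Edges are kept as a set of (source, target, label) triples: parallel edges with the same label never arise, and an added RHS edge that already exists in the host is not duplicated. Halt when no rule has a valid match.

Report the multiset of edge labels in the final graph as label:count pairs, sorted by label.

[0] host  ⇒  10 nodes, 5 edges  {1-q->3 2-q->3 4-p->5 6-p->7 8-p->9}
[1] R1 @ {0↦1, 1↦3}  ⇒  10 nodes, 4 edges  {2-q->3 4-p->5 6-p->7 8-p->9}
[2] R1 @ {0↦2, 1↦3}  ⇒  10 nodes, 3 edges  {4-p->5 6-p->7 8-p->9}
[3] R3 @ {0↦4, 1↦0, 2↦3, 3↦5}  ⇒  8 nodes, 2 edges  {6-p->7 8-p->9}
[4] R3 @ {0↦6, 1↦0, 2↦3, 3↦7}  ⇒  6 nodes, 1 edges  {8-p->9}
[5] R3 @ {0↦8, 1↦0, 2↦3, 3↦9}  ⇒  4 nodes, 0 edges  {∅}
final graph: no rule applies after step 5
NF edges: []

Answer: (no edges)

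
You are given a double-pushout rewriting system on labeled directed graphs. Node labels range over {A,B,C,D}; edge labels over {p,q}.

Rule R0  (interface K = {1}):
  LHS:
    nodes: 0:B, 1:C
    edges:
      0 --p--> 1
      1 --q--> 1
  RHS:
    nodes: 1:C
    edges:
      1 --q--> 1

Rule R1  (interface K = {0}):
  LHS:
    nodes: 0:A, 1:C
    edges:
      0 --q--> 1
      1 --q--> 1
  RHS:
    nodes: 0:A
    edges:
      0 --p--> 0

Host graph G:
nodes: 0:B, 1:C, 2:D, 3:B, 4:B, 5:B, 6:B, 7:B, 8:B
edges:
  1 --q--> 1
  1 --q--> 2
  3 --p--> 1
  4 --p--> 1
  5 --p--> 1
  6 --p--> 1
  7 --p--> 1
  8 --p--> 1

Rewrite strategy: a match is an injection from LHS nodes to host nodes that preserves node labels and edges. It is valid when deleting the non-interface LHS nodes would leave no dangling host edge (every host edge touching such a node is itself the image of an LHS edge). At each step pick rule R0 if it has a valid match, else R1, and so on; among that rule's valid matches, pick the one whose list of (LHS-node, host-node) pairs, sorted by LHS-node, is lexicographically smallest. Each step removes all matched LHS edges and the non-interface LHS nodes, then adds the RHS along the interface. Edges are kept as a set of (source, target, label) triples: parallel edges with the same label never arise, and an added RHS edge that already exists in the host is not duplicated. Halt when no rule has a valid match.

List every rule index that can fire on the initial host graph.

R0: 6 valid matches — {0↦3, 1↦1}, {0↦4, 1↦1}, {0↦5, 1↦1} (+3 more)
R1: no valid match — LHS pattern not found

Answer: [R0]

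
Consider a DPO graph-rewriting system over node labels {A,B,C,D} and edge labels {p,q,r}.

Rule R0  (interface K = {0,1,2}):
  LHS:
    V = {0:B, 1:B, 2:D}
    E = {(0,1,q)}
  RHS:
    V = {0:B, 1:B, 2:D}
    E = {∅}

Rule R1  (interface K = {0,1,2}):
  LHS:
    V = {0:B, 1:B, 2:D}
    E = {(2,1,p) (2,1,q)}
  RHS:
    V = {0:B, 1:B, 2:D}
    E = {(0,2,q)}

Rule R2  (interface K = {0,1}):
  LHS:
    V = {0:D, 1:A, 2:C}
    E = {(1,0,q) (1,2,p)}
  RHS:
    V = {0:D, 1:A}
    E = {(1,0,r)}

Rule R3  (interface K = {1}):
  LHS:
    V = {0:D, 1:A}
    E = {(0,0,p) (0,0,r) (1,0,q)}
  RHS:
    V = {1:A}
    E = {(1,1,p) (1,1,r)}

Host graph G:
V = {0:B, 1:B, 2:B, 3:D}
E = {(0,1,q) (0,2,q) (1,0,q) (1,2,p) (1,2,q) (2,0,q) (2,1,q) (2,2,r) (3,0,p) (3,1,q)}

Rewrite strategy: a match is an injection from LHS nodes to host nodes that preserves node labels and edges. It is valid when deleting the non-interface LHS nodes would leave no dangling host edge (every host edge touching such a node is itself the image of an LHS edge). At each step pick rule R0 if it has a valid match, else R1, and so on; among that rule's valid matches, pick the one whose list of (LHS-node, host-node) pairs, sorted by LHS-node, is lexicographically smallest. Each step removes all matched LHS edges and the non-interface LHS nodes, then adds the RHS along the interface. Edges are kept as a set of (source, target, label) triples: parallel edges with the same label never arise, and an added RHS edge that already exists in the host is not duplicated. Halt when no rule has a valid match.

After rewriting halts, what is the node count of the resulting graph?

Answer: 4

Derivation:
initial: |V|=4 |E|=10  E = 0-q->1 0-q->2 1-q->0 1-p->2 1-q->2 2-q->0 2-q->1 2-r->2 3-p->0 3-q->1
step 1: apply R0 at {0↦0, 1↦1, 2↦3}  → |V|=4 |E|=9  E = 0-q->2 1-q->0 1-p->2 1-q->2 2-q->0 2-q->1 2-r->2 3-p->0 3-q->1
step 2: apply R0 at {0↦0, 1↦2, 2↦3}  → |V|=4 |E|=8  E = 1-q->0 1-p->2 1-q->2 2-q->0 2-q->1 2-r->2 3-p->0 3-q->1
step 3: apply R0 at {0↦1, 1↦0, 2↦3}  → |V|=4 |E|=7  E = 1-p->2 1-q->2 2-q->0 2-q->1 2-r->2 3-p->0 3-q->1
step 4: apply R0 at {0↦1, 1↦2, 2↦3}  → |V|=4 |E|=6  E = 1-p->2 2-q->0 2-q->1 2-r->2 3-p->0 3-q->1
step 5: apply R0 at {0↦2, 1↦0, 2↦3}  → |V|=4 |E|=5  E = 1-p->2 2-q->1 2-r->2 3-p->0 3-q->1
step 6: apply R0 at {0↦2, 1↦1, 2↦3}  → |V|=4 |E|=4  E = 1-p->2 2-r->2 3-p->0 3-q->1
final graph: no rule applies after step 6
NF nodes: {0:B, 1:B, 2:B, 3:D}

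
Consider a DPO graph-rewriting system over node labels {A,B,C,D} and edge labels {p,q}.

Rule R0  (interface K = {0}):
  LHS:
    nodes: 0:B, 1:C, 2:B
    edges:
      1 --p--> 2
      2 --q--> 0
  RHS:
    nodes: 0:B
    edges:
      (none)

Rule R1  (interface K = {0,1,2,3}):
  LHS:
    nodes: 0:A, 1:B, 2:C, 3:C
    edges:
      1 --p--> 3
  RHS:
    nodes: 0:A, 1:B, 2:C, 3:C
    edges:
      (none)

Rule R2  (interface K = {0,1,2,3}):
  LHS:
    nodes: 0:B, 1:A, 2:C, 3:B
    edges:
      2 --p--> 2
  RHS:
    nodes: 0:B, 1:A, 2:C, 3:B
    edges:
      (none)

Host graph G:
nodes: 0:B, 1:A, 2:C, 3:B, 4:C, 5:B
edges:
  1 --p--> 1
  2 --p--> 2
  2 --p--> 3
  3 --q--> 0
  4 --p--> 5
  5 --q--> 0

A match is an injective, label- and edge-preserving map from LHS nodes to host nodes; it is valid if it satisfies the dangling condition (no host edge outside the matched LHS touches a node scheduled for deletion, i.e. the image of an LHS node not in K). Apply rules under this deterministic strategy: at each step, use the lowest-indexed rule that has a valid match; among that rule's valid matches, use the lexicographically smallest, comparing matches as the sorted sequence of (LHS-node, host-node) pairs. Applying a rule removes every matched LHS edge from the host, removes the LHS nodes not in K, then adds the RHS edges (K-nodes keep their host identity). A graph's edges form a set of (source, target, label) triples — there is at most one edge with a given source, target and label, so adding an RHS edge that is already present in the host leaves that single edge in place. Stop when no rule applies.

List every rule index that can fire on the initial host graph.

Answer: [R0,R2]

Rewrite trace:
R0: 1 valid match — {0↦0, 1↦4, 2↦5}
R1: no valid match — LHS pattern not found
R2: 6 valid matches — {0↦0, 1↦1, 2↦2, 3↦3}, {0↦0, 1↦1, 2↦2, 3↦5}, {0↦3, 1↦1, 2↦2, 3↦0} (+3 more)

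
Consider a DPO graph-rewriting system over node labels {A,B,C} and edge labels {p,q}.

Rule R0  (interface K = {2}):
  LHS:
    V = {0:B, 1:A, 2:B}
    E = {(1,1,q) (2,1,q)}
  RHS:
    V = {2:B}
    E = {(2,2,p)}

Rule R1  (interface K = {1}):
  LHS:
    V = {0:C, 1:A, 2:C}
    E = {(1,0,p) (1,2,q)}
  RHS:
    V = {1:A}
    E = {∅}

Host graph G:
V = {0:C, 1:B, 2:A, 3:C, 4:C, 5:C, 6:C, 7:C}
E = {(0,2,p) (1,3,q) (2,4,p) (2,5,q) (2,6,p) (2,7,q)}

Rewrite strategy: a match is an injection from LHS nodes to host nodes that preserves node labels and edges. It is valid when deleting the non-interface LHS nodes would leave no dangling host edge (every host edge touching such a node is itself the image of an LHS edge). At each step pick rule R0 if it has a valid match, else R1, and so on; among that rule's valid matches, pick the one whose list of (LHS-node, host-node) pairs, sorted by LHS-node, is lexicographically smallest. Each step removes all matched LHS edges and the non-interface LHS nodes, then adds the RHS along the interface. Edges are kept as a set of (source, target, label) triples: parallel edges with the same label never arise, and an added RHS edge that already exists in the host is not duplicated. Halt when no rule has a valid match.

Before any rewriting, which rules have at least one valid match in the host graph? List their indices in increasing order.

Answer: [R1]

Rewrite trace:
R0: no valid match — LHS pattern not found
R1: 4 valid matches — {0↦4, 1↦2, 2↦5}, {0↦4, 1↦2, 2↦7}, {0↦6, 1↦2, 2↦5} (+1 more)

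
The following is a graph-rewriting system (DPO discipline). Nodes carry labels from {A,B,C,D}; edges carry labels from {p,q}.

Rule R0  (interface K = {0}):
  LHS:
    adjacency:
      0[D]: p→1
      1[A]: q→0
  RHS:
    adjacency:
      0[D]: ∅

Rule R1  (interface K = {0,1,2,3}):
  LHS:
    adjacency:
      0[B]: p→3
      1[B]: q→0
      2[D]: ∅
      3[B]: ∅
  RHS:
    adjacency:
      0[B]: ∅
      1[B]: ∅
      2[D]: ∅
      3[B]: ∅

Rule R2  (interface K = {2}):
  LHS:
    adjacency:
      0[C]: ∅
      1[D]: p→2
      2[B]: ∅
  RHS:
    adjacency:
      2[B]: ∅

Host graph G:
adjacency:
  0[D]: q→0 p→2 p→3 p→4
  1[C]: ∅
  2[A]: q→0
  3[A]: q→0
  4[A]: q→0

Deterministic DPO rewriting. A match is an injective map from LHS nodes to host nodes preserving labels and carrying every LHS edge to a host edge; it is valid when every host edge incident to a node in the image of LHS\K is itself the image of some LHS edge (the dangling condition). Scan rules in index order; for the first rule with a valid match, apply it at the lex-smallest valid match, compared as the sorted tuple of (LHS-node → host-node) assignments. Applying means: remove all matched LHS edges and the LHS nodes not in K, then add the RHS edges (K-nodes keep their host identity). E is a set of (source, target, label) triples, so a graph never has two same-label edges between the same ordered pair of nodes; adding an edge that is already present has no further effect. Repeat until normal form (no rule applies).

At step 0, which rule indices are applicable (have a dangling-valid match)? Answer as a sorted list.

Answer: [R0]

Rewrite trace:
R0: 3 valid matches — {0↦0, 1↦2}, {0↦0, 1↦3}, {0↦0, 1↦4}
R1: no valid match — LHS pattern not found
R2: no valid match — LHS pattern not found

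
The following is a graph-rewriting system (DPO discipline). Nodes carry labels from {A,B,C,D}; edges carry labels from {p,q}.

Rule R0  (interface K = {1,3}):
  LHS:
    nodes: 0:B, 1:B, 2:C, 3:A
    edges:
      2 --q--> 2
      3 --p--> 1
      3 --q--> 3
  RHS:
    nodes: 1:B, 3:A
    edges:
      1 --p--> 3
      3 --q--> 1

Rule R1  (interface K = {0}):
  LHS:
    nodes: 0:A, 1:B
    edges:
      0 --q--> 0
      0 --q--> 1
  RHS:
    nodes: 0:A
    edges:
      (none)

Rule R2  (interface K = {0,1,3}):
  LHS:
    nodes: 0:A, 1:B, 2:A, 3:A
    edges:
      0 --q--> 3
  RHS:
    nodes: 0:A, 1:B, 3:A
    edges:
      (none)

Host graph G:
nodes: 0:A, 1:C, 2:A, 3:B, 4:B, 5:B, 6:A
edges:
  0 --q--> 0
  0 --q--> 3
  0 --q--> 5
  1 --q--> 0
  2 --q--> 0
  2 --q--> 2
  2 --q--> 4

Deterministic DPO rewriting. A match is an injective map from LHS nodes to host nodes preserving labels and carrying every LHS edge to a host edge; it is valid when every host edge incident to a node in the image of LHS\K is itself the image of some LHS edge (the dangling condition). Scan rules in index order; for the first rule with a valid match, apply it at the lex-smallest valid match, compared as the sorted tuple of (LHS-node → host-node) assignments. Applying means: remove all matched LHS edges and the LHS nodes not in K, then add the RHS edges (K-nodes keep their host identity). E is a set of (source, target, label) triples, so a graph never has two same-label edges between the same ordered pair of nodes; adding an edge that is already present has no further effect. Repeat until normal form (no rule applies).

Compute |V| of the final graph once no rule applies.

[0] host  ⇒  7 nodes, 7 edges  {0-q->0 0-q->3 0-q->5 1-q->0 2-q->0 2-q->2 2-q->4}
[1] R1 @ {0↦0, 1↦3}  ⇒  6 nodes, 5 edges  {0-q->5 1-q->0 2-q->0 2-q->2 2-q->4}
[2] R1 @ {0↦2, 1↦4}  ⇒  5 nodes, 3 edges  {0-q->5 1-q->0 2-q->0}
[3] R2 @ {0↦2, 1↦5, 2↦6, 3↦0}  ⇒  4 nodes, 2 edges  {0-q->5 1-q->0}
halt: no rule applies after step 3
NF nodes: {0:A, 1:C, 2:A, 5:B}

Answer: 4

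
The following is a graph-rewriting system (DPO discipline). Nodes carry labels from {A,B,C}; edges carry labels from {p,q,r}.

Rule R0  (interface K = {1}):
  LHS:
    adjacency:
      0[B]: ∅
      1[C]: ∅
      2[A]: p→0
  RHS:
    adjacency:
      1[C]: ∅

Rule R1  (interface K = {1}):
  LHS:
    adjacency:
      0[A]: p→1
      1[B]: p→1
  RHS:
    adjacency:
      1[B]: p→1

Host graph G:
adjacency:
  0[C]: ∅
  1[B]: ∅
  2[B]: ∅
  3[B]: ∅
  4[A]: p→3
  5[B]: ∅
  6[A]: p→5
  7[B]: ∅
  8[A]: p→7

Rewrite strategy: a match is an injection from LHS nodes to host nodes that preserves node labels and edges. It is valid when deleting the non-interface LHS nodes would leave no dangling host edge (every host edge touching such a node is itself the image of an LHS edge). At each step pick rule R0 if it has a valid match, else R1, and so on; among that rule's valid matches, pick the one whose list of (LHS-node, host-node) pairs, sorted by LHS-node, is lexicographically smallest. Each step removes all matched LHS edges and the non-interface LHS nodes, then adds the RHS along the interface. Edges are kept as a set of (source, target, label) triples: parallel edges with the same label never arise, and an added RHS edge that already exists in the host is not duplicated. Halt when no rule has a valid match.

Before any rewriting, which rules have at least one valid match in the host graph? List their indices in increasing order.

Answer: [R0]

Steps:
R0: 3 valid matches — {0↦3, 1↦0, 2↦4}, {0↦5, 1↦0, 2↦6}, {0↦7, 1↦0, 2↦8}
R1: no valid match — LHS pattern not found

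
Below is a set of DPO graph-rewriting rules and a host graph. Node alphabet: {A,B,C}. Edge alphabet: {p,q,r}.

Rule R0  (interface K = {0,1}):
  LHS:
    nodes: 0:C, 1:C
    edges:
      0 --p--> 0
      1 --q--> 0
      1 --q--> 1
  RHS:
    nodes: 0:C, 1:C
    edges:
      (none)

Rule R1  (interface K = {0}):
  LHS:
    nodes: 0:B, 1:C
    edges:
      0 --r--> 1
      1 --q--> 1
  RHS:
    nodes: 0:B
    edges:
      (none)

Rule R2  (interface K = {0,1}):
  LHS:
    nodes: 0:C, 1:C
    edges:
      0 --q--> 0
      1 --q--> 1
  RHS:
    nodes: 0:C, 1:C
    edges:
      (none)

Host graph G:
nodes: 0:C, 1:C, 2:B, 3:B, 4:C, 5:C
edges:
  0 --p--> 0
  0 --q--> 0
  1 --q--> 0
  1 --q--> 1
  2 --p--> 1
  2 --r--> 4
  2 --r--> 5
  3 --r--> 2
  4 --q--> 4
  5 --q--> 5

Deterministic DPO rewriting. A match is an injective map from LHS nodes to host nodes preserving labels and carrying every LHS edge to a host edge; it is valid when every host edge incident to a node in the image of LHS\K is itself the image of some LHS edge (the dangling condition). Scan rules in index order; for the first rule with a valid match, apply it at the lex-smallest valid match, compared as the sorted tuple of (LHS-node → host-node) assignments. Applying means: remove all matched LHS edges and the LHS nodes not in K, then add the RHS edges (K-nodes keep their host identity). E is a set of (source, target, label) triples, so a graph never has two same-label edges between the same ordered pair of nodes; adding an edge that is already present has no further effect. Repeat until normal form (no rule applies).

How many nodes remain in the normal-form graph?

Answer: 4

Steps:
start.  V:6 E:10  edges: 0-p->0 0-q->0 1-q->0 1-q->1 2-p->1 2-r->4 2-r->5 3-r->2 4-q->4 5-q->5
1. fire R0 via {0↦0, 1↦1}  →  V:6 E:7  edges: 0-q->0 2-p->1 2-r->4 2-r->5 3-r->2 4-q->4 5-q->5
2. fire R1 via {0↦2, 1↦4}  →  V:5 E:5  edges: 0-q->0 2-p->1 2-r->5 3-r->2 5-q->5
3. fire R1 via {0↦2, 1↦5}  →  V:4 E:3  edges: 0-q->0 2-p->1 3-r->2
normal form: no rule applies after step 3
NF nodes: {0:C, 1:C, 2:B, 3:B}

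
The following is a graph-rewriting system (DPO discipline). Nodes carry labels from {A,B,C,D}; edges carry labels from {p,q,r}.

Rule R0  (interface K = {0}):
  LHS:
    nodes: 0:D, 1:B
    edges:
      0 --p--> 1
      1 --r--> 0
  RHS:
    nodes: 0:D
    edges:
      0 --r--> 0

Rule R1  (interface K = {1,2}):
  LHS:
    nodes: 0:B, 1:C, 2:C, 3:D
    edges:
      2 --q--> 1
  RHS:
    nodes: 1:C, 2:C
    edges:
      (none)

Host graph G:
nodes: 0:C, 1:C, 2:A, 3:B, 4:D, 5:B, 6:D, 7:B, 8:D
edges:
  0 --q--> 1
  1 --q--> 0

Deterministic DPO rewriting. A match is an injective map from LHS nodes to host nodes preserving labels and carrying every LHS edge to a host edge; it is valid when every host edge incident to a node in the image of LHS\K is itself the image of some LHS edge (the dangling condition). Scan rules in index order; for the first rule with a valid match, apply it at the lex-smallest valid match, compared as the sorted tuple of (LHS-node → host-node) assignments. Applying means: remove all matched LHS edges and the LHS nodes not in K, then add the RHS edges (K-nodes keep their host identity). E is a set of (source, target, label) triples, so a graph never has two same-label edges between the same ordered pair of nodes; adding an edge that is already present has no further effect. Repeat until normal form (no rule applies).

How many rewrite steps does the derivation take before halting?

[0] host  ⇒  9 nodes, 2 edges  {0-q->1 1-q->0}
[1] R1 @ {0↦3, 1↦0, 2↦1, 3↦4}  ⇒  7 nodes, 1 edges  {0-q->1}
[2] R1 @ {0↦5, 1↦1, 2↦0, 3↦6}  ⇒  5 nodes, 0 edges  {∅}
final graph: no rule applies after step 2

Answer: 2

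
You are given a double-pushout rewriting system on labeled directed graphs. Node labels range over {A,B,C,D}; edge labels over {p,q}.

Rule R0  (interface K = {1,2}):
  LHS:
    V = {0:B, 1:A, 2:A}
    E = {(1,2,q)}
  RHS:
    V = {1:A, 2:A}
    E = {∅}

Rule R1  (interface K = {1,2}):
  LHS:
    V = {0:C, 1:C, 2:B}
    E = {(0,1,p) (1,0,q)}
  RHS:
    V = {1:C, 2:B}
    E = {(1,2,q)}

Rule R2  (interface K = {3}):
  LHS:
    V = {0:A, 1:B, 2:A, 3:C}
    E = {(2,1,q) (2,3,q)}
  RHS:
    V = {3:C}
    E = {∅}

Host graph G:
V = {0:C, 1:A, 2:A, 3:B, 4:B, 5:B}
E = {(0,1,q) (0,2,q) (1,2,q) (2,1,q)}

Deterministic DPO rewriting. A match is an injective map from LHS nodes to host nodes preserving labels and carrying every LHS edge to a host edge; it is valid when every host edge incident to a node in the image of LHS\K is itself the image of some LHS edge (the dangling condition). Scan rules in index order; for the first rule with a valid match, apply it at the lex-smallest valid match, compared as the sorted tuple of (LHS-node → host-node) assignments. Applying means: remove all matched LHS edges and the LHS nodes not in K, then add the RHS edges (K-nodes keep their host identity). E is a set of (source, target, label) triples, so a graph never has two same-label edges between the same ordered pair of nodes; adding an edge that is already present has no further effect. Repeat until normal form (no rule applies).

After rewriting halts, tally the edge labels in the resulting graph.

start.  V:6 E:4  edges: 0-q->1 0-q->2 1-q->2 2-q->1
1. fire R0 via {0↦3, 1↦1, 2↦2}  →  V:5 E:3  edges: 0-q->1 0-q->2 2-q->1
2. fire R0 via {0↦4, 1↦2, 2↦1}  →  V:4 E:2  edges: 0-q->1 0-q->2
final graph: no rule applies after step 2
NF edges: [(0, 1, 'q'), (0, 2, 'q')]

Answer: q:2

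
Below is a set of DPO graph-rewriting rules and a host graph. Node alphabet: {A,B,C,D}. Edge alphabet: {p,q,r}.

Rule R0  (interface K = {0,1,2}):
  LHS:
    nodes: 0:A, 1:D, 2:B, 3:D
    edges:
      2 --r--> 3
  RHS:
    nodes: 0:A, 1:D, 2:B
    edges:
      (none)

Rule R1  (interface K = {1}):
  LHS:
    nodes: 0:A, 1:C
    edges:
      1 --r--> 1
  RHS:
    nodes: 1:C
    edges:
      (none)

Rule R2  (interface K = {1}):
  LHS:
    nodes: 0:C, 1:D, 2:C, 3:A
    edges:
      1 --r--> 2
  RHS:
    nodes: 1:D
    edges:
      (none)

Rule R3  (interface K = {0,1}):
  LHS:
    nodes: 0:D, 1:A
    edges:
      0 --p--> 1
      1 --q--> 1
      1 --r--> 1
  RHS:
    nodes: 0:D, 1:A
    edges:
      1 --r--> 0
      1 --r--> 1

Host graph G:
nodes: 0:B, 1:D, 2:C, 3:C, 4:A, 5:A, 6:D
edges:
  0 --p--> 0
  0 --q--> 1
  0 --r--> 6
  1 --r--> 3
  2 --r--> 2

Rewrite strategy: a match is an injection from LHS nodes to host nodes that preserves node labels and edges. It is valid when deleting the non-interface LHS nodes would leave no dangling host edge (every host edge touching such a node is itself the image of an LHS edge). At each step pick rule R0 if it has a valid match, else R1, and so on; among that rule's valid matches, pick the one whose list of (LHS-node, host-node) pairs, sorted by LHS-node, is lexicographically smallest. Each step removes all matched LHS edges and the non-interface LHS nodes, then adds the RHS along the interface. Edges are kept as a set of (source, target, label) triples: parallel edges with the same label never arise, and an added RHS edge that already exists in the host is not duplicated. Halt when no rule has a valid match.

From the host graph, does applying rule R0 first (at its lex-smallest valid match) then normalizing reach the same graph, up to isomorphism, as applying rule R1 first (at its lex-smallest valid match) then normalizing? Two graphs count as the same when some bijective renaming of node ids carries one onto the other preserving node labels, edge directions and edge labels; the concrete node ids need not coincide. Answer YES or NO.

Answer: YES

Steps:
branch R0-first: apply at {0↦4, 1↦1, 2↦0, 3↦6} → |E|=4, then 2 more step(s) → NF |V|=2 |E|=2 V={0:B, 1:D} E=0-p->0 0-q->1
branch R1-first: apply at {0↦4, 1↦2} → |E|=4, then 2 more step(s) → NF |V|=2 |E|=2 V={0:B, 1:D} E=0-p->0 0-q->1
graphs isomorphic (equal up to label-preserving node renaming)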